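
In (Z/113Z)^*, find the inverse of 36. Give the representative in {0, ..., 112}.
36^(−1) ≡ 22 (mod 113)

Apply the extended Euclidean algorithm to (113, 36), tracking rows (r, s, t) with s·113 + t·36 = r. Each division r_prev = q·r_cur + r_new produces the new row as (previous row) − q·(current row):
  row A: (113, 1, 0)   [1·113 + 0·36 = 113]
  row B: (36, 0, 1)   [0·113 + 1·36 = 36]
  113 = 3·36 + 5   → row C = row A − 3·row B = (5, 1, −3)   [check: 1·113 − 3·36 = 5]
  36 = 7·5 + 1   → row D = row B − 7·row C = (1, −7, 22)   [check: −7·113 + 22·36 = 1]
  5 = 5·1 + 0   → remainder 0, stop. gcd = 1 (last nonzero row D).
The gcd is 1, so 36 is invertible mod 113. The last nonzero row gives −7·113 + 22·36 = 1, so t = 22. So 36^(−1) ≡ 22 (mod 113). Verify: 36 · 22 = 792 ≡ 1 (mod 113). ✓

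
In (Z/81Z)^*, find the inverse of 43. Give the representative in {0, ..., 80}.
Apply the extended Euclidean algorithm to (81, 43), tracking rows (r, s, t) with s·81 + t·43 = r. Each division r_prev = q·r_cur + r_new produces the new row as (previous row) − q·(current row):
  row A: (81, 1, 0)   [1·81 + 0·43 = 81]
  row B: (43, 0, 1)   [0·81 + 1·43 = 43]
  81 = 1·43 + 38   → row C = row A − 1·row B = (38, 1, −1)   [check: 1·81 − 1·43 = 38]
  43 = 1·38 + 5   → row D = row B − 1·row C = (5, −1, 2)   [check: −1·81 + 2·43 = 5]
  38 = 7·5 + 3   → row E = row C − 7·row D = (3, 8, −15)   [check: 8·81 − 15·43 = 3]
  5 = 1·3 + 2   → row F = row D − 1·row E = (2, −9, 17)   [check: −9·81 + 17·43 = 2]
  3 = 1·2 + 1   → row G = row E − 1·row F = (1, 17, −32)   [check: 17·81 − 32·43 = 1]
  2 = 2·1 + 0   → remainder 0, stop. gcd = 1 (last nonzero row G).
The gcd is 1, so 43 is invertible mod 81. The last nonzero row gives 17·81 − 32·43 = 1, so t = −32. So 43^(−1) ≡ −32 ≡ 49 (mod 81). Verify: 43 · 49 = 2107 ≡ 1 (mod 81). ✓

Final answer: 43^(−1) ≡ 49 (mod 81)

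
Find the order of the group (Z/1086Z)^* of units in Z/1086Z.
(Z/1086Z)^* consists of the classes a with gcd(a, 1086) = 1, so its order is φ(1086). φ is multiplicative, with φ(p^e) = p^e − p^(e−1). Factorise 1086 = 2 · 3 · 181. Then
  φ(1086) = (2 − 1) · (3 − 1) · (181 − 1) = 1 · 2 · 180 = 360.
Thus |(Z/1086Z)^*| = 360.

Final answer: |(Z/1086Z)^*| = 360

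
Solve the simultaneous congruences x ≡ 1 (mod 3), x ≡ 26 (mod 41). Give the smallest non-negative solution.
The moduli 3, 41 are pairwise coprime, so by the CRT there is a unique solution mod 3·41 = 123.
Solve by successive substitution. Start with x ≡ 1 (mod 3).
  Combine with x ≡ 26 (mod 41): write x = 1 + 3·t and require 1 + 3·t ≡ 26 (mod 41), i.e. 3·t ≡ 26 − 1 ≡ 25 (mod 41). Since 3^(−1) ≡ 14 (mod 41), t ≡ 14·25 ≡ 22 (mod 41). So x ≡ 1 + 3·22 = 67 (mod 123).
Unique solution in [0, 123): x = 67.

Final answer: x ≡ 67 (mod 123); the representative in [0, 123) is 67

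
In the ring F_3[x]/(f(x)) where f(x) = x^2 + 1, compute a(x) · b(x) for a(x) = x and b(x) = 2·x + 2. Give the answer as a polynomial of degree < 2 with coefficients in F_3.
Multiply as integer polynomials: a · b = 2·x^2 + 2·x. Reducing coefficients mod 3: a · b ≡ 2·x^2 + 2·x. Now divide by f(x) = x^2 + 1 in F_3[x], eliminating the leading term at each step:
  leading term 2·x^2: subtract (2)·f(x) = 2·x^2 + 2, leaving 2·x + 1 (coefficients mod 3)
The degree is now < 2, so this is the remainder. Hence a · b ≡ 2·x + 1 in F_3[x]/(f).

Final answer: a · b ≡ 2·x + 1 (mod f(x))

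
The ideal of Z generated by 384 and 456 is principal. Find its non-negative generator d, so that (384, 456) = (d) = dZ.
In the PID Z, (a, b) is generated by gcd(a, b). Compute gcd(456, 384) with the extended Euclidean algorithm, tracking rows (r, s, t) with s·456 + t·384 = r:
  row A: (456, 1, 0)   [1·456 + 0·384 = 456]
  row B: (384, 0, 1)   [0·456 + 1·384 = 384]
  456 = 1·384 + 72   → row C = row A − 1·row B = (72, 1, −1)   [check: 1·456 − 1·384 = 72]
  384 = 5·72 + 24   → row D = row B − 5·row C = (24, −5, 6)   [check: −5·456 + 6·384 = 24]
  72 = 3·24 + 0   → remainder 0, stop. gcd = 24 (last nonzero row D).
So gcd(384, 456) = 24, with Bézout identity −5·456 + 6·384 = 24. Containment (⊇): the Bézout identity exhibits 24 as an element of (384, 456), giving (24) ⊆ (384, 456). Containment (⊆): since 24 | 384 and 24 | 456 (384 = 24·16, 456 = 24·19), every Z-linear combination of 384 and 456 is divisible by 24, so (384, 456) ⊆ (24). Therefore (384, 456) = (24), d = 24.

Final answer: (384, 456) = (24); d = 24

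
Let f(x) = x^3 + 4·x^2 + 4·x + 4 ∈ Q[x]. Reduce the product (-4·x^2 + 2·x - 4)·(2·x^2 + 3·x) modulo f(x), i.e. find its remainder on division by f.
First multiply in Q[x] without reducing: a · b = -8·x^4 - 8·x^3 - 2·x^2 - 12·x. Now divide by f(x) = x^3 + 4·x^2 + 4·x + 4, eliminating the leading term at each step:
  leading term -8·x^4: subtract (-8·x)·f(x) = -8·x^4 - 32·x^3 - 32·x^2 - 32·x, leaving 24·x^3 + 30·x^2 + 20·x
  leading term 24·x^3: subtract (24)·f(x) = 24·x^3 + 96·x^2 + 96·x + 96, leaving -66·x^2 - 76·x - 96
The degree is now < 3, so this is the remainder. Hence a · b ≡ -66·x^2 - 76·x - 96 in Q[x]/(f).

Final answer: a · b ≡ -66·x^2 - 76·x - 96 (mod f(x))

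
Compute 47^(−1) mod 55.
47^(−1) ≡ 48 (mod 55)

Apply the extended Euclidean algorithm to (55, 47), tracking rows (r, s, t) with s·55 + t·47 = r. Each division r_prev = q·r_cur + r_new produces the new row as (previous row) − q·(current row):
  row A: (55, 1, 0)   [1·55 + 0·47 = 55]
  row B: (47, 0, 1)   [0·55 + 1·47 = 47]
  55 = 1·47 + 8   → row C = row A − 1·row B = (8, 1, −1)   [check: 1·55 − 1·47 = 8]
  47 = 5·8 + 7   → row D = row B − 5·row C = (7, −5, 6)   [check: −5·55 + 6·47 = 7]
  8 = 1·7 + 1   → row E = row C − 1·row D = (1, 6, −7)   [check: 6·55 − 7·47 = 1]
  7 = 7·1 + 0   → remainder 0, stop. gcd = 1 (last nonzero row E).
The gcd is 1, so 47 is invertible mod 55. The last nonzero row gives 6·55 − 7·47 = 1, so t = −7. So 47^(−1) ≡ −7 ≡ 48 (mod 55). Verify: 47 · 48 = 2256 ≡ 1 (mod 55). ✓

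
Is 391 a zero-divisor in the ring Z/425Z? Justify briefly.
gcd(391, 425) = 17 > 1, so 391 is not a unit in Z/425Z. In Z/nZ every nonzero non-unit is a zero-divisor: explicitly, take b = 425/gcd = 25 ≠ 0 (mod 425); then 391·25 = 9775 = 23·425, i.e. 391·25 ≡ 0 (mod 425). So 391 is a zero-divisor.

Final answer: YES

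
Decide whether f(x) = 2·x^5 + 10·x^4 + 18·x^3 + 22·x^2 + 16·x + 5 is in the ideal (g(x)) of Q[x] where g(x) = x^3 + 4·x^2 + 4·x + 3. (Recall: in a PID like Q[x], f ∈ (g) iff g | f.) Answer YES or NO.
In Q[x] the ideal (g) consists of all multiples of g, so f ∈ (g) iff g | f, i.e. iff the remainder of f on division by g is 0. Divide f by g (g is monic, so eliminate the leading term of the running remainder at each step):
  leading term 2·x^5: subtract (2·x^2)·g(x) = 2·x^5 + 8·x^4 + 8·x^3 + 6·x^2, leaving 2·x^4 + 10·x^3 + 16·x^2 + 16·x + 5
  leading term 2·x^4: subtract (2·x)·g(x) = 2·x^4 + 8·x^3 + 8·x^2 + 6·x, leaving 2·x^3 + 8·x^2 + 10·x + 5
  leading term 2·x^3: subtract (2)·g(x) = 2·x^3 + 8·x^2 + 8·x + 6, leaving 2·x - 1
The remainder r(x) = 2·x - 1 ≠ 0 (and deg r < deg g), so g ∤ f, i.e. f ∉ (g).

Final answer: NO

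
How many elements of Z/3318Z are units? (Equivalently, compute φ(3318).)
Z/3318Z has φ(3318) = 936 units

An element a ∈ Z/3318Z is a unit iff gcd(a, 3318) = 1, so the number of units is φ(3318). φ is multiplicative, with φ(p^e) = p^e − p^(e−1). Factorise 3318 = 2 · 3 · 7 · 79. Then
  φ(3318) = (2 − 1) · (3 − 1) · (7 − 1) · (79 − 1) = 1 · 2 · 6 · 78 = 936.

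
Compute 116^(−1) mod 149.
Apply the extended Euclidean algorithm to (149, 116), tracking rows (r, s, t) with s·149 + t·116 = r. Each division r_prev = q·r_cur + r_new produces the new row as (previous row) − q·(current row):
  row A: (149, 1, 0)   [1·149 + 0·116 = 149]
  row B: (116, 0, 1)   [0·149 + 1·116 = 116]
  149 = 1·116 + 33   → row C = row A − 1·row B = (33, 1, −1)   [check: 1·149 − 1·116 = 33]
  116 = 3·33 + 17   → row D = row B − 3·row C = (17, −3, 4)   [check: −3·149 + 4·116 = 17]
  33 = 1·17 + 16   → row E = row C − 1·row D = (16, 4, −5)   [check: 4·149 − 5·116 = 16]
  17 = 1·16 + 1   → row F = row D − 1·row E = (1, −7, 9)   [check: −7·149 + 9·116 = 1]
  16 = 16·1 + 0   → remainder 0, stop. gcd = 1 (last nonzero row F).
The gcd is 1, so 116 is invertible mod 149. The last nonzero row gives −7·149 + 9·116 = 1, so t = 9. So 116^(−1) ≡ 9 (mod 149). Verify: 116 · 9 = 1044 ≡ 1 (mod 149). ✓

Final answer: 116^(−1) ≡ 9 (mod 149)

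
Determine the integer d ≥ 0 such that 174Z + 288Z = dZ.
In the PID Z, (a, b) is generated by gcd(a, b). Compute gcd(288, 174) with the extended Euclidean algorithm, tracking rows (r, s, t) with s·288 + t·174 = r:
  row A: (288, 1, 0)   [1·288 + 0·174 = 288]
  row B: (174, 0, 1)   [0·288 + 1·174 = 174]
  288 = 1·174 + 114   → row C = row A − 1·row B = (114, 1, −1)   [check: 1·288 − 1·174 = 114]
  174 = 1·114 + 60   → row D = row B − 1·row C = (60, −1, 2)   [check: −1·288 + 2·174 = 60]
  114 = 1·60 + 54   → row E = row C − 1·row D = (54, 2, −3)   [check: 2·288 − 3·174 = 54]
  60 = 1·54 + 6   → row F = row D − 1·row E = (6, −3, 5)   [check: −3·288 + 5·174 = 6]
  54 = 9·6 + 0   → remainder 0, stop. gcd = 6 (last nonzero row F).
So gcd(174, 288) = 6, with Bézout identity −3·288 + 5·174 = 6. Containment (⊇): the Bézout identity exhibits 6 as an element of (174, 288), giving (6) ⊆ (174, 288). Containment (⊆): since 6 | 174 and 6 | 288 (174 = 6·29, 288 = 6·48), every Z-linear combination of 174 and 288 is divisible by 6, so (174, 288) ⊆ (6). Therefore (174, 288) = (6), d = 6.

Final answer: (174, 288) = (6); d = 6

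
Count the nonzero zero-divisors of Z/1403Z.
In Z/1403Z each nonzero element is either a unit (gcd with 1403 is 1) or a zero-divisor (gcd > 1). The number of units is φ(1403): factorise 1403 = 23 · 61, so φ(1403) = (23 − 1) · (61 − 1) = 22 · 60 = 1320. The nonzero elements number 1403 − 1 = 1402. Hence the nonzero zero-divisors number 1402 − 1320 = 82.

Final answer: Z/1403Z has 82 nonzero zero-divisors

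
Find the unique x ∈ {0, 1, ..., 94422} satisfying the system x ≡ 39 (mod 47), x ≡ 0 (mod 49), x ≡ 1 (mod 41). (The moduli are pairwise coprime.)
x ≡ 78106 (mod 94423); the representative in [0, 94423) is 78106

The moduli 47, 49, 41 are pairwise coprime, so by the CRT there is a unique solution mod 47·49·41 = 94423.
Solve by successive substitution. Start with x ≡ 39 (mod 47).
  Combine with x ≡ 0 (mod 49): write x = 39 + 47·t and require 39 + 47·t ≡ 0 (mod 49), i.e. 47·t ≡ 0 − 39 ≡ 10 (mod 49). Since 47^(−1) ≡ 24 (mod 49), t ≡ 24·10 ≡ 44 (mod 49). So x ≡ 39 + 47·44 = 2107 (mod 2303).
  Combine with x ≡ 1 (mod 41): write x = 2107 + 2303·t and require 2107 + 2303·t ≡ 1 (mod 41), i.e. 2303·t ≡ 1 − 2107 ≡ 26 (mod 41). Since 2303^(−1) ≡ 6 (mod 41) (2303 ≡ 7 (mod 41)), t ≡ 6·26 ≡ 33 (mod 41). So x ≡ 2107 + 2303·33 = 78106 (mod 94423).
Unique solution in [0, 94423): x = 78106.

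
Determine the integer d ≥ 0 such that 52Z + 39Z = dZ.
(52, 39) = (13); d = 13

In the PID Z, (a, b) is generated by gcd(a, b). Compute gcd(52, 39) with the extended Euclidean algorithm, tracking rows (r, s, t) with s·52 + t·39 = r:
  row A: (52, 1, 0)   [1·52 + 0·39 = 52]
  row B: (39, 0, 1)   [0·52 + 1·39 = 39]
  52 = 1·39 + 13   → row C = row A − 1·row B = (13, 1, −1)   [check: 1·52 − 1·39 = 13]
  39 = 3·13 + 0   → remainder 0, stop. gcd = 13 (last nonzero row C).
So gcd(52, 39) = 13, with Bézout identity 1·52 − 1·39 = 13. Containment (⊇): the Bézout identity exhibits 13 as an element of (52, 39), giving (13) ⊆ (52, 39). Containment (⊆): since 13 | 52 and 13 | 39 (52 = 13·4, 39 = 13·3), every Z-linear combination of 52 and 39 is divisible by 13, so (52, 39) ⊆ (13). Therefore (52, 39) = (13), d = 13.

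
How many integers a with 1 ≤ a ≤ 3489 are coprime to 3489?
The number of a ∈ {1, ..., 3489} with gcd(a, 3489) = 1 is by definition Euler's totient φ(3489). φ is multiplicative, with φ(p^e) = p^e − p^(e−1). Factorise 3489 = 3 · 1163. Then
  φ(3489) = (3 − 1) · (1163 − 1) = 2 · 1162 = 2324.
So there are 2324 such integers.

Final answer: 2324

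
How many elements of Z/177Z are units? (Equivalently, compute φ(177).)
An element a ∈ Z/177Z is a unit iff gcd(a, 177) = 1, so the number of units is φ(177). φ is multiplicative, with φ(p^e) = p^e − p^(e−1). Factorise 177 = 3 · 59. Then
  φ(177) = (3 − 1) · (59 − 1) = 2 · 58 = 116.

Final answer: Z/177Z has φ(177) = 116 units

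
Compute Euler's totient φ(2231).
φ is multiplicative, with φ(p^e) = p^e − p^(e−1). Factorise 2231 = 23 · 97. Then
  φ(2231) = (23 − 1) · (97 − 1) = 22 · 96 = 2112.

Final answer: φ(2231) = 2112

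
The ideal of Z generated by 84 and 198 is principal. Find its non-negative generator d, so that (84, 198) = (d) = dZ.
In the PID Z, (a, b) is generated by gcd(a, b). Compute gcd(198, 84) with the extended Euclidean algorithm, tracking rows (r, s, t) with s·198 + t·84 = r:
  row A: (198, 1, 0)   [1·198 + 0·84 = 198]
  row B: (84, 0, 1)   [0·198 + 1·84 = 84]
  198 = 2·84 + 30   → row C = row A − 2·row B = (30, 1, −2)   [check: 1·198 − 2·84 = 30]
  84 = 2·30 + 24   → row D = row B − 2·row C = (24, −2, 5)   [check: −2·198 + 5·84 = 24]
  30 = 1·24 + 6   → row E = row C − 1·row D = (6, 3, −7)   [check: 3·198 − 7·84 = 6]
  24 = 4·6 + 0   → remainder 0, stop. gcd = 6 (last nonzero row E).
So gcd(84, 198) = 6, with Bézout identity 3·198 − 7·84 = 6. Containment (⊇): the Bézout identity exhibits 6 as an element of (84, 198), giving (6) ⊆ (84, 198). Containment (⊆): since 6 | 84 and 6 | 198 (84 = 6·14, 198 = 6·33), every Z-linear combination of 84 and 198 is divisible by 6, so (84, 198) ⊆ (6). Therefore (84, 198) = (6), d = 6.

Final answer: (84, 198) = (6); d = 6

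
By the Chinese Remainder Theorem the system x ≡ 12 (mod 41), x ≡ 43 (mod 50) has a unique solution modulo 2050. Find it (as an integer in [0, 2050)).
The moduli 41, 50 are pairwise coprime, so by the CRT there is a unique solution mod 41·50 = 2050.
Solve by successive substitution. Start with x ≡ 12 (mod 41).
  Combine with x ≡ 43 (mod 50): write x = 12 + 41·t and require 12 + 41·t ≡ 43 (mod 50), i.e. 41·t ≡ 43 − 12 ≡ 31 (mod 50). Since 41^(−1) ≡ 11 (mod 50), t ≡ 11·31 ≡ 41 (mod 50). So x ≡ 12 + 41·41 = 1693 (mod 2050).
Unique solution in [0, 2050): x = 1693.

Final answer: x ≡ 1693 (mod 2050); the representative in [0, 2050) is 1693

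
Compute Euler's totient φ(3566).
φ is multiplicative, with φ(p^e) = p^e − p^(e−1). Factorise 3566 = 2 · 1783. Then
  φ(3566) = (2 − 1) · (1783 − 1) = 1 · 1782 = 1782.

Final answer: φ(3566) = 1782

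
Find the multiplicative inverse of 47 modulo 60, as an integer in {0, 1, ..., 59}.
47^(−1) ≡ 23 (mod 60)

Apply the extended Euclidean algorithm to (60, 47), tracking rows (r, s, t) with s·60 + t·47 = r. Each division r_prev = q·r_cur + r_new produces the new row as (previous row) − q·(current row):
  row A: (60, 1, 0)   [1·60 + 0·47 = 60]
  row B: (47, 0, 1)   [0·60 + 1·47 = 47]
  60 = 1·47 + 13   → row C = row A − 1·row B = (13, 1, −1)   [check: 1·60 − 1·47 = 13]
  47 = 3·13 + 8   → row D = row B − 3·row C = (8, −3, 4)   [check: −3·60 + 4·47 = 8]
  13 = 1·8 + 5   → row E = row C − 1·row D = (5, 4, −5)   [check: 4·60 − 5·47 = 5]
  8 = 1·5 + 3   → row F = row D − 1·row E = (3, −7, 9)   [check: −7·60 + 9·47 = 3]
  5 = 1·3 + 2   → row G = row E − 1·row F = (2, 11, −14)   [check: 11·60 − 14·47 = 2]
  3 = 1·2 + 1   → row H = row F − 1·row G = (1, −18, 23)   [check: −18·60 + 23·47 = 1]
  2 = 2·1 + 0   → remainder 0, stop. gcd = 1 (last nonzero row H).
The gcd is 1, so 47 is invertible mod 60. The last nonzero row gives −18·60 + 23·47 = 1, so t = 23. So 47^(−1) ≡ 23 (mod 60). Verify: 47 · 23 = 1081 ≡ 1 (mod 60). ✓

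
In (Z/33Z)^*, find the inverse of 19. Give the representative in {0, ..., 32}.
Apply the extended Euclidean algorithm to (33, 19), tracking rows (r, s, t) with s·33 + t·19 = r. Each division r_prev = q·r_cur + r_new produces the new row as (previous row) − q·(current row):
  row A: (33, 1, 0)   [1·33 + 0·19 = 33]
  row B: (19, 0, 1)   [0·33 + 1·19 = 19]
  33 = 1·19 + 14   → row C = row A − 1·row B = (14, 1, −1)   [check: 1·33 − 1·19 = 14]
  19 = 1·14 + 5   → row D = row B − 1·row C = (5, −1, 2)   [check: −1·33 + 2·19 = 5]
  14 = 2·5 + 4   → row E = row C − 2·row D = (4, 3, −5)   [check: 3·33 − 5·19 = 4]
  5 = 1·4 + 1   → row F = row D − 1·row E = (1, −4, 7)   [check: −4·33 + 7·19 = 1]
  4 = 4·1 + 0   → remainder 0, stop. gcd = 1 (last nonzero row F).
The gcd is 1, so 19 is invertible mod 33. The last nonzero row gives −4·33 + 7·19 = 1, so t = 7. So 19^(−1) ≡ 7 (mod 33). Verify: 19 · 7 = 133 ≡ 1 (mod 33). ✓

Final answer: 19^(−1) ≡ 7 (mod 33)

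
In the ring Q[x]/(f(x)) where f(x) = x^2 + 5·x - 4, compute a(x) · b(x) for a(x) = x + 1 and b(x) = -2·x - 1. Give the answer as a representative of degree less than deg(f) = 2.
a · b ≡ 7·x - 9 (mod f(x))

First multiply in Q[x] without reducing: a · b = -2·x^2 - 3·x - 1. Now divide by f(x) = x^2 + 5·x - 4, eliminating the leading term at each step:
  leading term -2·x^2: subtract (-2)·f(x) = -2·x^2 - 10·x + 8, leaving 7·x - 9
The degree is now < 2, so this is the remainder. Hence a · b ≡ 7·x - 9 in Q[x]/(f).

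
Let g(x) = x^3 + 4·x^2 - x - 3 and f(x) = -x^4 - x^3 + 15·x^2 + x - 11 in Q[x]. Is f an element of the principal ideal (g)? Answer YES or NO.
In Q[x] the ideal (g) consists of all multiples of g, so f ∈ (g) iff g | f, i.e. iff the remainder of f on division by g is 0. Divide f by g (g is monic, so eliminate the leading term of the running remainder at each step):
  leading term -x^4: subtract (-x)·g(x) = -x^4 - 4·x^3 + x^2 + 3·x, leaving 3·x^3 + 14·x^2 - 2·x - 11
  leading term 3·x^3: subtract (3)·g(x) = 3·x^3 + 12·x^2 - 3·x - 9, leaving 2·x^2 + x - 2
The remainder r(x) = 2·x^2 + x - 2 ≠ 0 (and deg r < deg g), so g ∤ f, i.e. f ∉ (g).

Final answer: NO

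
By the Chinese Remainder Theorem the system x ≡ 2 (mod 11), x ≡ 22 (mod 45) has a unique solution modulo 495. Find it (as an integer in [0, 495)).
x ≡ 112 (mod 495); the representative in [0, 495) is 112

The moduli 11, 45 are pairwise coprime, so by the CRT there is a unique solution mod 11·45 = 495.
Solve by successive substitution. Start with x ≡ 2 (mod 11).
  Combine with x ≡ 22 (mod 45): write x = 2 + 11·t and require 2 + 11·t ≡ 22 (mod 45), i.e. 11·t ≡ 22 − 2 ≡ 20 (mod 45). Since 11^(−1) ≡ 41 (mod 45), t ≡ 41·20 ≡ 10 (mod 45). So x ≡ 2 + 11·10 = 112 (mod 495).
Unique solution in [0, 495): x = 112.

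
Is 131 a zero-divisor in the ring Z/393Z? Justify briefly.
gcd(131, 393) = 131 > 1, so 131 is not a unit in Z/393Z. In Z/nZ every nonzero non-unit is a zero-divisor: explicitly, take b = 393/gcd = 3 ≠ 0 (mod 393); then 131·3 = 393 = 1·393, i.e. 131·3 ≡ 0 (mod 393). So 131 is a zero-divisor.

Final answer: YES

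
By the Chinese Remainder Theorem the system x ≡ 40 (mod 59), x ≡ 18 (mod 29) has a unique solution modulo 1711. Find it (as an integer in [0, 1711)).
The moduli 59, 29 are pairwise coprime, so by the CRT there is a unique solution mod 59·29 = 1711.
Solve by successive substitution. Start with x ≡ 40 (mod 59).
  Combine with x ≡ 18 (mod 29): write x = 40 + 59·t and require 40 + 59·t ≡ 18 (mod 29), i.e. 59·t ≡ 18 − 40 ≡ 7 (mod 29). Since 59^(−1) ≡ 1 (mod 29) (59 ≡ 1 (mod 29)), t ≡ 1·7 ≡ 7 (mod 29). So x ≡ 40 + 59·7 = 453 (mod 1711).
Unique solution in [0, 1711): x = 453.

Final answer: x ≡ 453 (mod 1711); the representative in [0, 1711) is 453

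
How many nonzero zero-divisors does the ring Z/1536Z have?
Z/1536Z has 1023 nonzero zero-divisors

In Z/1536Z each nonzero element is either a unit (gcd with 1536 is 1) or a zero-divisor (gcd > 1). The number of units is φ(1536): factorise 1536 = 2^9 · 3, so φ(1536) = (2^9 − 2^8) · (3 − 1) = 256 · 2 = 512. The nonzero elements number 1536 − 1 = 1535. Hence the nonzero zero-divisors number 1535 − 512 = 1023.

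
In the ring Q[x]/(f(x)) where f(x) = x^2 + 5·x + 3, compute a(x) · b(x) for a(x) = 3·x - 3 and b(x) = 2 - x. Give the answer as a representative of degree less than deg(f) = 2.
First multiply in Q[x] without reducing: a · b = -3·x^2 + 9·x - 6. Now divide by f(x) = x^2 + 5·x + 3, eliminating the leading term at each step:
  leading term -3·x^2: subtract (-3)·f(x) = -3·x^2 - 15·x - 9, leaving 24·x + 3
The degree is now < 2, so this is the remainder. Hence a · b ≡ 24·x + 3 in Q[x]/(f).

Final answer: a · b ≡ 24·x + 3 (mod f(x))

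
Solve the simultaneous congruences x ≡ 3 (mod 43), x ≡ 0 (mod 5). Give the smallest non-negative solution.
The moduli 43, 5 are pairwise coprime, so by the CRT there is a unique solution mod 43·5 = 215.
Solve by successive substitution. Start with x ≡ 3 (mod 43).
  Combine with x ≡ 0 (mod 5): write x = 3 + 43·t and require 3 + 43·t ≡ 0 (mod 5), i.e. 43·t ≡ 0 − 3 ≡ 2 (mod 5). Since 43^(−1) ≡ 2 (mod 5) (43 ≡ 3 (mod 5)), t ≡ 2·2 ≡ 4 (mod 5). So x ≡ 3 + 43·4 = 175 (mod 215).
Unique solution in [0, 215): x = 175.

Final answer: x ≡ 175 (mod 215); the representative in [0, 215) is 175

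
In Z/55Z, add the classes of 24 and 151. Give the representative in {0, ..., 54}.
10

Reduce the summands first: 151 ≡ 41 (mod 55), so 24 + 151 ≡ 24 + 41 (mod 55). 24 + 41 = 65; 65 = 1·55 + 10, so (24 + 151) mod 55 = 10.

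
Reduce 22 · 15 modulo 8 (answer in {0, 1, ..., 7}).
Reduce the factors first: 22 ≡ 6, 15 ≡ 7 (mod 8), so 22 · 15 ≡ 6 · 7 (mod 8). 6 · 7 = 42. Dividing by 8: 42 = 5·8 + 2. So (22 · 15) mod 8 = 2.

Final answer: 2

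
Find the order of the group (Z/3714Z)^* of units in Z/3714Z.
|(Z/3714Z)^*| = 1236

(Z/3714Z)^* consists of the classes a with gcd(a, 3714) = 1, so its order is φ(3714). φ is multiplicative, with φ(p^e) = p^e − p^(e−1). Factorise 3714 = 2 · 3 · 619. Then
  φ(3714) = (2 − 1) · (3 − 1) · (619 − 1) = 1 · 2 · 618 = 1236.
Thus |(Z/3714Z)^*| = 1236.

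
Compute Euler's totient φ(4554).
φ is multiplicative, with φ(p^e) = p^e − p^(e−1). Factorise 4554 = 2 · 3^2 · 11 · 23. Then
  φ(4554) = (2 − 1) · (3^2 − 3^1) · (11 − 1) · (23 − 1) = 1 · 6 · 10 · 22 = 1320.

Final answer: φ(4554) = 1320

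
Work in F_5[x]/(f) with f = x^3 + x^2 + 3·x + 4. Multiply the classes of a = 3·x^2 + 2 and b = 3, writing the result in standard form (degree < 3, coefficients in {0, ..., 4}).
Multiply as integer polynomials: a · b = 9·x^2 + 6. Reducing coefficients mod 5: a · b ≡ 4·x^2 + 1. This already has degree < 3, so no reduction by f is needed. Hence a · b ≡ 4·x^2 + 1 in F_5[x]/(f).

Final answer: a · b ≡ 4·x^2 + 1 (mod f(x))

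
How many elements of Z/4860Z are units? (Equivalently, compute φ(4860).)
An element a ∈ Z/4860Z is a unit iff gcd(a, 4860) = 1, so the number of units is φ(4860). φ is multiplicative, with φ(p^e) = p^e − p^(e−1). Factorise 4860 = 2^2 · 3^5 · 5. Then
  φ(4860) = (2^2 − 2^1) · (3^5 − 3^4) · (5 − 1) = 2 · 162 · 4 = 1296.

Final answer: Z/4860Z has φ(4860) = 1296 units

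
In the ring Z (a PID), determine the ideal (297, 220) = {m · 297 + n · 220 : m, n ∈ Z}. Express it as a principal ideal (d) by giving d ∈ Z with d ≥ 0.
In the PID Z, (a, b) is generated by gcd(a, b). Compute gcd(297, 220) with the extended Euclidean algorithm, tracking rows (r, s, t) with s·297 + t·220 = r:
  row A: (297, 1, 0)   [1·297 + 0·220 = 297]
  row B: (220, 0, 1)   [0·297 + 1·220 = 220]
  297 = 1·220 + 77   → row C = row A − 1·row B = (77, 1, −1)   [check: 1·297 − 1·220 = 77]
  220 = 2·77 + 66   → row D = row B − 2·row C = (66, −2, 3)   [check: −2·297 + 3·220 = 66]
  77 = 1·66 + 11   → row E = row C − 1·row D = (11, 3, −4)   [check: 3·297 − 4·220 = 11]
  66 = 6·11 + 0   → remainder 0, stop. gcd = 11 (last nonzero row E).
So gcd(297, 220) = 11, with Bézout identity 3·297 − 4·220 = 11. Containment (⊇): the Bézout identity exhibits 11 as an element of (297, 220), giving (11) ⊆ (297, 220). Containment (⊆): since 11 | 297 and 11 | 220 (297 = 11·27, 220 = 11·20), every Z-linear combination of 297 and 220 is divisible by 11, so (297, 220) ⊆ (11). Therefore (297, 220) = (11), d = 11.

Final answer: (297, 220) = (11); d = 11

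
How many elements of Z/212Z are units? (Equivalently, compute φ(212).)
An element a ∈ Z/212Z is a unit iff gcd(a, 212) = 1, so the number of units is φ(212). φ is multiplicative, with φ(p^e) = p^e − p^(e−1). Factorise 212 = 2^2 · 53. Then
  φ(212) = (2^2 − 2^1) · (53 − 1) = 2 · 52 = 104.

Final answer: Z/212Z has φ(212) = 104 units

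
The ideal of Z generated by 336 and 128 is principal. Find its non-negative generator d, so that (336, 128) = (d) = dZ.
In the PID Z, (a, b) is generated by gcd(a, b). Compute gcd(336, 128) with the extended Euclidean algorithm, tracking rows (r, s, t) with s·336 + t·128 = r:
  row A: (336, 1, 0)   [1·336 + 0·128 = 336]
  row B: (128, 0, 1)   [0·336 + 1·128 = 128]
  336 = 2·128 + 80   → row C = row A − 2·row B = (80, 1, −2)   [check: 1·336 − 2·128 = 80]
  128 = 1·80 + 48   → row D = row B − 1·row C = (48, −1, 3)   [check: −1·336 + 3·128 = 48]
  80 = 1·48 + 32   → row E = row C − 1·row D = (32, 2, −5)   [check: 2·336 − 5·128 = 32]
  48 = 1·32 + 16   → row F = row D − 1·row E = (16, −3, 8)   [check: −3·336 + 8·128 = 16]
  32 = 2·16 + 0   → remainder 0, stop. gcd = 16 (last nonzero row F).
So gcd(336, 128) = 16, with Bézout identity −3·336 + 8·128 = 16. Containment (⊇): the Bézout identity exhibits 16 as an element of (336, 128), giving (16) ⊆ (336, 128). Containment (⊆): since 16 | 336 and 16 | 128 (336 = 16·21, 128 = 16·8), every Z-linear combination of 336 and 128 is divisible by 16, so (336, 128) ⊆ (16). Therefore (336, 128) = (16), d = 16.

Final answer: (336, 128) = (16); d = 16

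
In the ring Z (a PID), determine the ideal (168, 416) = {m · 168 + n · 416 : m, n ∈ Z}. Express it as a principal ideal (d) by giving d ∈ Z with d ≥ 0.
In the PID Z, (a, b) is generated by gcd(a, b). Compute gcd(416, 168) with the extended Euclidean algorithm, tracking rows (r, s, t) with s·416 + t·168 = r:
  row A: (416, 1, 0)   [1·416 + 0·168 = 416]
  row B: (168, 0, 1)   [0·416 + 1·168 = 168]
  416 = 2·168 + 80   → row C = row A − 2·row B = (80, 1, −2)   [check: 1·416 − 2·168 = 80]
  168 = 2·80 + 8   → row D = row B − 2·row C = (8, −2, 5)   [check: −2·416 + 5·168 = 8]
  80 = 10·8 + 0   → remainder 0, stop. gcd = 8 (last nonzero row D).
So gcd(168, 416) = 8, with Bézout identity −2·416 + 5·168 = 8. Containment (⊇): the Bézout identity exhibits 8 as an element of (168, 416), giving (8) ⊆ (168, 416). Containment (⊆): since 8 | 168 and 8 | 416 (168 = 8·21, 416 = 8·52), every Z-linear combination of 168 and 416 is divisible by 8, so (168, 416) ⊆ (8). Therefore (168, 416) = (8), d = 8.

Final answer: (168, 416) = (8); d = 8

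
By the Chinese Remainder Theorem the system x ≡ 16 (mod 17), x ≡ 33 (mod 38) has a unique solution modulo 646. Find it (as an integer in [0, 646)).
The moduli 17, 38 are pairwise coprime, so by the CRT there is a unique solution mod 17·38 = 646.
Solve by successive substitution. Start with x ≡ 16 (mod 17).
  Combine with x ≡ 33 (mod 38): write x = 16 + 17·t and require 16 + 17·t ≡ 33 (mod 38), i.e. 17·t ≡ 33 − 16 ≡ 17 (mod 38). Since 17^(−1) ≡ 9 (mod 38), t ≡ 9·17 ≡ 1 (mod 38). So x ≡ 16 + 17·1 = 33 (mod 646).
Unique solution in [0, 646): x = 33.

Final answer: x ≡ 33 (mod 646); the representative in [0, 646) is 33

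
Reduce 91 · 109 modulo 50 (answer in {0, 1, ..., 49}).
Reduce the factors first: 91 ≡ 41, 109 ≡ 9 (mod 50), so 91 · 109 ≡ 41 · 9 (mod 50). 41 · 9 = 369. Dividing by 50: 369 = 7·50 + 19. So (91 · 109) mod 50 = 19.

Final answer: 19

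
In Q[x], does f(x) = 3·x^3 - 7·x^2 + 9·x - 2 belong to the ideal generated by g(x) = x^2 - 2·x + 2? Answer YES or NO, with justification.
In Q[x] the ideal (g) consists of all multiples of g, so f ∈ (g) iff g | f, i.e. iff the remainder of f on division by g is 0. Divide f by g (g is monic, so eliminate the leading term of the running remainder at each step):
  leading term 3·x^3: subtract (3·x)·g(x) = 3·x^3 - 6·x^2 + 6·x, leaving -x^2 + 3·x - 2
  leading term -x^2: subtract (-1)·g(x) = -x^2 + 2·x - 2, leaving x
The remainder r(x) = x ≠ 0 (and deg r < deg g), so g ∤ f, i.e. f ∉ (g).

Final answer: NO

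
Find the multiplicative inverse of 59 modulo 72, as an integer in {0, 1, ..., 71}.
59^(−1) ≡ 11 (mod 72)

Apply the extended Euclidean algorithm to (72, 59), tracking rows (r, s, t) with s·72 + t·59 = r. Each division r_prev = q·r_cur + r_new produces the new row as (previous row) − q·(current row):
  row A: (72, 1, 0)   [1·72 + 0·59 = 72]
  row B: (59, 0, 1)   [0·72 + 1·59 = 59]
  72 = 1·59 + 13   → row C = row A − 1·row B = (13, 1, −1)   [check: 1·72 − 1·59 = 13]
  59 = 4·13 + 7   → row D = row B − 4·row C = (7, −4, 5)   [check: −4·72 + 5·59 = 7]
  13 = 1·7 + 6   → row E = row C − 1·row D = (6, 5, −6)   [check: 5·72 − 6·59 = 6]
  7 = 1·6 + 1   → row F = row D − 1·row E = (1, −9, 11)   [check: −9·72 + 11·59 = 1]
  6 = 6·1 + 0   → remainder 0, stop. gcd = 1 (last nonzero row F).
The gcd is 1, so 59 is invertible mod 72. The last nonzero row gives −9·72 + 11·59 = 1, so t = 11. So 59^(−1) ≡ 11 (mod 72). Verify: 59 · 11 = 649 ≡ 1 (mod 72). ✓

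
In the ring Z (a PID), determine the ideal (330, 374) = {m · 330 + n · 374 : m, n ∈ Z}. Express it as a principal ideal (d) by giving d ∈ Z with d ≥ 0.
(330, 374) = (22); d = 22

In the PID Z, (a, b) is generated by gcd(a, b). Compute gcd(374, 330) with the extended Euclidean algorithm, tracking rows (r, s, t) with s·374 + t·330 = r:
  row A: (374, 1, 0)   [1·374 + 0·330 = 374]
  row B: (330, 0, 1)   [0·374 + 1·330 = 330]
  374 = 1·330 + 44   → row C = row A − 1·row B = (44, 1, −1)   [check: 1·374 − 1·330 = 44]
  330 = 7·44 + 22   → row D = row B − 7·row C = (22, −7, 8)   [check: −7·374 + 8·330 = 22]
  44 = 2·22 + 0   → remainder 0, stop. gcd = 22 (last nonzero row D).
So gcd(330, 374) = 22, with Bézout identity −7·374 + 8·330 = 22. Containment (⊇): the Bézout identity exhibits 22 as an element of (330, 374), giving (22) ⊆ (330, 374). Containment (⊆): since 22 | 330 and 22 | 374 (330 = 22·15, 374 = 22·17), every Z-linear combination of 330 and 374 is divisible by 22, so (330, 374) ⊆ (22). Therefore (330, 374) = (22), d = 22.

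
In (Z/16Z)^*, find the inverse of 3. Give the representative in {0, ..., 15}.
3^(−1) ≡ 11 (mod 16)

Apply the extended Euclidean algorithm to (16, 3), tracking rows (r, s, t) with s·16 + t·3 = r. Each division r_prev = q·r_cur + r_new produces the new row as (previous row) − q·(current row):
  row A: (16, 1, 0)   [1·16 + 0·3 = 16]
  row B: (3, 0, 1)   [0·16 + 1·3 = 3]
  16 = 5·3 + 1   → row C = row A − 5·row B = (1, 1, −5)   [check: 1·16 − 5·3 = 1]
  3 = 3·1 + 0   → remainder 0, stop. gcd = 1 (last nonzero row C).
The gcd is 1, so 3 is invertible mod 16. The last nonzero row gives 1·16 − 5·3 = 1, so t = −5. So 3^(−1) ≡ −5 ≡ 11 (mod 16). Verify: 3 · 11 = 33 ≡ 1 (mod 16). ✓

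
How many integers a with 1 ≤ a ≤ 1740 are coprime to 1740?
The number of a ∈ {1, ..., 1740} with gcd(a, 1740) = 1 is by definition Euler's totient φ(1740). φ is multiplicative, with φ(p^e) = p^e − p^(e−1). Factorise 1740 = 2^2 · 3 · 5 · 29. Then
  φ(1740) = (2^2 − 2^1) · (3 − 1) · (5 − 1) · (29 − 1) = 2 · 2 · 4 · 28 = 448.
So there are 448 such integers.

Final answer: 448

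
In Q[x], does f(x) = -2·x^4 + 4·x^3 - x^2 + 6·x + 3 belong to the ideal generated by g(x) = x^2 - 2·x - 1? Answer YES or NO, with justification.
In Q[x] the ideal (g) consists of all multiples of g, so f ∈ (g) iff g | f, i.e. iff the remainder of f on division by g is 0. Divide f by g (g is monic, so eliminate the leading term of the running remainder at each step):
  leading term -2·x^4: subtract (-2·x^2)·g(x) = -2·x^4 + 4·x^3 + 2·x^2, leaving -3·x^2 + 6·x + 3
  leading term -3·x^2: subtract (-3)·g(x) = -3·x^2 + 6·x + 3, leaving 0
The remainder is 0, so f(x) = g(x) · h(x) with h(x) = -2·x^2 - 3. Hence g | f, i.e. f ∈ (g).

Final answer: YES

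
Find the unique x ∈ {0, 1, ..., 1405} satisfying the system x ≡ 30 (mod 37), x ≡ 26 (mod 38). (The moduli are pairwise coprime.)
x ≡ 178 (mod 1406); the representative in [0, 1406) is 178

The moduli 37, 38 are pairwise coprime, so by the CRT there is a unique solution mod 37·38 = 1406.
Solve by successive substitution. Start with x ≡ 30 (mod 37).
  Combine with x ≡ 26 (mod 38): write x = 30 + 37·t and require 30 + 37·t ≡ 26 (mod 38), i.e. 37·t ≡ 26 − 30 ≡ 34 (mod 38). Since 37^(−1) ≡ 37 (mod 38), t ≡ 37·34 ≡ 4 (mod 38). So x ≡ 30 + 37·4 = 178 (mod 1406).
Unique solution in [0, 1406): x = 178.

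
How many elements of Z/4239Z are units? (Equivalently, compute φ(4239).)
An element a ∈ Z/4239Z is a unit iff gcd(a, 4239) = 1, so the number of units is φ(4239). φ is multiplicative, with φ(p^e) = p^e − p^(e−1). Factorise 4239 = 3^3 · 157. Then
  φ(4239) = (3^3 − 3^2) · (157 − 1) = 18 · 156 = 2808.

Final answer: Z/4239Z has φ(4239) = 2808 units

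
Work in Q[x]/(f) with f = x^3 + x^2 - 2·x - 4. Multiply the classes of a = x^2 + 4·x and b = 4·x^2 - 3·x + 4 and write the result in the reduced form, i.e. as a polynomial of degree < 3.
a · b ≡ -9·x^2 + 50·x + 36 (mod f(x))

First multiply in Q[x] without reducing: a · b = 4·x^4 + 13·x^3 - 8·x^2 + 16·x. Now divide by f(x) = x^3 + x^2 - 2·x - 4, eliminating the leading term at each step:
  leading term 4·x^4: subtract (4·x)·f(x) = 4·x^4 + 4·x^3 - 8·x^2 - 16·x, leaving 9·x^3 + 32·x
  leading term 9·x^3: subtract (9)·f(x) = 9·x^3 + 9·x^2 - 18·x - 36, leaving -9·x^2 + 50·x + 36
The degree is now < 3, so this is the remainder. Hence a · b ≡ -9·x^2 + 50·x + 36 in Q[x]/(f).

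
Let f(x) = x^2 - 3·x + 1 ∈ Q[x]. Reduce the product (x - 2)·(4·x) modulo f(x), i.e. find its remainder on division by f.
First multiply in Q[x] without reducing: a · b = 4·x^2 - 8·x. Now divide by f(x) = x^2 - 3·x + 1, eliminating the leading term at each step:
  leading term 4·x^2: subtract (4)·f(x) = 4·x^2 - 12·x + 4, leaving 4·x - 4
The degree is now < 2, so this is the remainder. Hence a · b ≡ 4·x - 4 in Q[x]/(f).

Final answer: a · b ≡ 4·x - 4 (mod f(x))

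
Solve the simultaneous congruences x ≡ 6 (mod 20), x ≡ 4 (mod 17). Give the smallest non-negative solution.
x ≡ 106 (mod 340); the representative in [0, 340) is 106

The moduli 20, 17 are pairwise coprime, so by the CRT there is a unique solution mod 20·17 = 340.
Solve by successive substitution. Start with x ≡ 6 (mod 20).
  Combine with x ≡ 4 (mod 17): write x = 6 + 20·t and require 6 + 20·t ≡ 4 (mod 17), i.e. 20·t ≡ 4 − 6 ≡ 15 (mod 17). Since 20^(−1) ≡ 6 (mod 17) (20 ≡ 3 (mod 17)), t ≡ 6·15 ≡ 5 (mod 17). So x ≡ 6 + 20·5 = 106 (mod 340).
Unique solution in [0, 340): x = 106.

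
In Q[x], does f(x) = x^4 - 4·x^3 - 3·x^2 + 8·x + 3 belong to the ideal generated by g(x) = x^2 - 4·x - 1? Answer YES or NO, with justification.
NO

In Q[x] the ideal (g) consists of all multiples of g, so f ∈ (g) iff g | f, i.e. iff the remainder of f on division by g is 0. Divide f by g (g is monic, so eliminate the leading term of the running remainder at each step):
  leading term x^4: subtract (x^2)·g(x) = x^4 - 4·x^3 - x^2, leaving -2·x^2 + 8·x + 3
  leading term -2·x^2: subtract (-2)·g(x) = -2·x^2 + 8·x + 2, leaving 1
The remainder r(x) = 1 ≠ 0 (and deg r < deg g), so g ∤ f, i.e. f ∉ (g).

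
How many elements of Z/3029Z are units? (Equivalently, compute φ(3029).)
An element a ∈ Z/3029Z is a unit iff gcd(a, 3029) = 1, so the number of units is φ(3029). φ is multiplicative, with φ(p^e) = p^e − p^(e−1). Factorise 3029 = 13 · 233. Then
  φ(3029) = (13 − 1) · (233 − 1) = 12 · 232 = 2784.

Final answer: Z/3029Z has φ(3029) = 2784 units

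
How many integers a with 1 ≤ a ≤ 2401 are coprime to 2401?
2058

The number of a ∈ {1, ..., 2401} with gcd(a, 2401) = 1 is by definition Euler's totient φ(2401). φ is multiplicative, with φ(p^e) = p^e − p^(e−1). Factorise 2401 = 7^4. Then
  φ(2401) = (7^4 − 7^3) = 2058 = 2058.
So there are 2058 such integers.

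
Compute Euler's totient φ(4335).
φ is multiplicative, with φ(p^e) = p^e − p^(e−1). Factorise 4335 = 3 · 5 · 17^2. Then
  φ(4335) = (3 − 1) · (5 − 1) · (17^2 − 17^1) = 2 · 4 · 272 = 2176.

Final answer: φ(4335) = 2176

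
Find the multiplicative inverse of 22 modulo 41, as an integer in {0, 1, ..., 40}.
Apply the extended Euclidean algorithm to (41, 22), tracking rows (r, s, t) with s·41 + t·22 = r. Each division r_prev = q·r_cur + r_new produces the new row as (previous row) − q·(current row):
  row A: (41, 1, 0)   [1·41 + 0·22 = 41]
  row B: (22, 0, 1)   [0·41 + 1·22 = 22]
  41 = 1·22 + 19   → row C = row A − 1·row B = (19, 1, −1)   [check: 1·41 − 1·22 = 19]
  22 = 1·19 + 3   → row D = row B − 1·row C = (3, −1, 2)   [check: −1·41 + 2·22 = 3]
  19 = 6·3 + 1   → row E = row C − 6·row D = (1, 7, −13)   [check: 7·41 − 13·22 = 1]
  3 = 3·1 + 0   → remainder 0, stop. gcd = 1 (last nonzero row E).
The gcd is 1, so 22 is invertible mod 41. The last nonzero row gives 7·41 − 13·22 = 1, so t = −13. So 22^(−1) ≡ −13 ≡ 28 (mod 41). Verify: 22 · 28 = 616 ≡ 1 (mod 41). ✓

Final answer: 22^(−1) ≡ 28 (mod 41)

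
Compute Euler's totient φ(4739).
φ is multiplicative, with φ(p^e) = p^e − p^(e−1). Factorise 4739 = 7 · 677. Then
  φ(4739) = (7 − 1) · (677 − 1) = 6 · 676 = 4056.

Final answer: φ(4739) = 4056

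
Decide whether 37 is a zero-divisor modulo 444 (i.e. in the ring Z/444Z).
YES

gcd(37, 444) = 37 > 1, so 37 is not a unit in Z/444Z. In Z/nZ every nonzero non-unit is a zero-divisor: explicitly, take b = 444/gcd = 12 ≠ 0 (mod 444); then 37·12 = 444 = 1·444, i.e. 37·12 ≡ 0 (mod 444). So 37 is a zero-divisor.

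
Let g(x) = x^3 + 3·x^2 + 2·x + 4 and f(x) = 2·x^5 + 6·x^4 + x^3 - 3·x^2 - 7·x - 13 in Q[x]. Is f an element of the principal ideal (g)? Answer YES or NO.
In Q[x] the ideal (g) consists of all multiples of g, so f ∈ (g) iff g | f, i.e. iff the remainder of f on division by g is 0. Divide f by g (g is monic, so eliminate the leading term of the running remainder at each step):
  leading term 2·x^5: subtract (2·x^2)·g(x) = 2·x^5 + 6·x^4 + 4·x^3 + 8·x^2, leaving -3·x^3 - 11·x^2 - 7·x - 13
  leading term -3·x^3: subtract (-3)·g(x) = -3·x^3 - 9·x^2 - 6·x - 12, leaving -2·x^2 - x - 1
The remainder r(x) = -2·x^2 - x - 1 ≠ 0 (and deg r < deg g), so g ∤ f, i.e. f ∉ (g).

Final answer: NO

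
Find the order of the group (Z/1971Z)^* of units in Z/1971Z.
|(Z/1971Z)^*| = 1296

(Z/1971Z)^* consists of the classes a with gcd(a, 1971) = 1, so its order is φ(1971). φ is multiplicative, with φ(p^e) = p^e − p^(e−1). Factorise 1971 = 3^3 · 73. Then
  φ(1971) = (3^3 − 3^2) · (73 − 1) = 18 · 72 = 1296.
Thus |(Z/1971Z)^*| = 1296.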